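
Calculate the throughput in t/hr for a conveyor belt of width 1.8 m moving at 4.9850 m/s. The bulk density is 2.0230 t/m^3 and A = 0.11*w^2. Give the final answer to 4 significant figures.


A = 0.11 * 1.8^2 = 0.3564 m^2
C = 0.3564 * 4.9850 * 2.0230 * 3600
C = 12940 t/hr


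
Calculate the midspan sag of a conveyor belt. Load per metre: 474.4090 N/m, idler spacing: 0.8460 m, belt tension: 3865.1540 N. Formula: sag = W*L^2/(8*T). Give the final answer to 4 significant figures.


sag = 474.4090 * 0.8460^2 / (8 * 3865.1540)
sag = 0.01098 m


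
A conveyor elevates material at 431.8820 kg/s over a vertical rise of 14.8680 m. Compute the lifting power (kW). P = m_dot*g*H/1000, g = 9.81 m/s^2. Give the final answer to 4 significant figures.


P = 431.8820 * 9.81 * 14.8680 / 1000
P = 62.99 kW


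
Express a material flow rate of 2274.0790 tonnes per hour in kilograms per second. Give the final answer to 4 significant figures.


m_dot = 2274.0790 * 1000 / 3600
m_dot = 631.7 kg/s


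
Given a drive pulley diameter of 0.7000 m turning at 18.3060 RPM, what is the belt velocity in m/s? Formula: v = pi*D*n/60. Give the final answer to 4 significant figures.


v = pi * 0.7000 * 18.3060 / 60
v = 0.6709 m/s


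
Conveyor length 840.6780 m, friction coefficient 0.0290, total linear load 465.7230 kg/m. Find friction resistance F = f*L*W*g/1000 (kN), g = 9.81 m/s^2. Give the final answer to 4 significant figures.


F = 0.0290 * 840.6780 * 465.7230 * 9.81 / 1000
F = 111.4 kN


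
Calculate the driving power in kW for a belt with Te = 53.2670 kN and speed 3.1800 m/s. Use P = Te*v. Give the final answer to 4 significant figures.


P = Te * v = 53.2670 * 3.1800
P = 169.4 kW


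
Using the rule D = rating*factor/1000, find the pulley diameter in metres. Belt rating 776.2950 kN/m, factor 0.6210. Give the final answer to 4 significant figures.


D = 776.2950 * 0.6210 / 1000
D = 0.4821 m


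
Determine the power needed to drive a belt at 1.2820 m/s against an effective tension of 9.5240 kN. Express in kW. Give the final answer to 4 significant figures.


P = Te * v = 9.5240 * 1.2820
P = 12.21 kW


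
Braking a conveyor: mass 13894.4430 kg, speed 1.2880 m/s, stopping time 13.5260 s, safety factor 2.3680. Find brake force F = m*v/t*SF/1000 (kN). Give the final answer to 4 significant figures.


F = 13894.4430 * 1.2880 / 13.5260 * 2.3680 / 1000
F = 3.133 kN


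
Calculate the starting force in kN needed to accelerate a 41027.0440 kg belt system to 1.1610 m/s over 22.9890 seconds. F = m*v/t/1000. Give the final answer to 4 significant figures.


F = 41027.0440 * 1.1610 / 22.9890 / 1000
F = 2.072 kN


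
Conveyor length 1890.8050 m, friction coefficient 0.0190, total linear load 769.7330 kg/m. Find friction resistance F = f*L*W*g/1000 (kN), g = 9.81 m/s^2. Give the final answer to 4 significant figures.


F = 0.0190 * 1890.8050 * 769.7330 * 9.81 / 1000
F = 271.3 kN


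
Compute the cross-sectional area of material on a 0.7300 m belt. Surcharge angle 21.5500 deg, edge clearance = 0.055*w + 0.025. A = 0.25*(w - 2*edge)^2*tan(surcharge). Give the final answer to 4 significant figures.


edge = 0.055*0.7300 + 0.025 = 0.06515 m
ew = 0.7300 - 2*0.06515 = 0.5997 m
A = 0.25 * 0.5997^2 * tan(21.5500 deg)
A = 0.03551 m^2


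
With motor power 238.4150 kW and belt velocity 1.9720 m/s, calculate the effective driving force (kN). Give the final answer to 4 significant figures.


Te = P / v = 238.4150 / 1.9720
Te = 120.9 kN


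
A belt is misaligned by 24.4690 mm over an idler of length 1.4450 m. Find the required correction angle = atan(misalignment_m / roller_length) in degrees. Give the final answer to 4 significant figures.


misalign_m = 24.4690 / 1000 = 0.024469 m
angle = atan(0.024469 / 1.4450)
angle = 0.9701 deg


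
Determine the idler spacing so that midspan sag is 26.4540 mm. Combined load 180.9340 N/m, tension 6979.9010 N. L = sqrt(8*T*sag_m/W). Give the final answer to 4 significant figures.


sag = 26.4540/1000 = 0.026454 m
L = sqrt(8 * 6979.9010 * 0.026454 / 180.9340)
L = 2.857 m


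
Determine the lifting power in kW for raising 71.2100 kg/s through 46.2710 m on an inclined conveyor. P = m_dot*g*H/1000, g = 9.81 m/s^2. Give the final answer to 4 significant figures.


P = 71.2100 * 9.81 * 46.2710 / 1000
P = 32.32 kW


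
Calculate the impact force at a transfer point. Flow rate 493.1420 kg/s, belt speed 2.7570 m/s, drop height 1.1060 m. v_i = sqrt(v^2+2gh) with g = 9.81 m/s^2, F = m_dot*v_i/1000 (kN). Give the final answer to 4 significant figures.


v_i = sqrt(2.7570^2 + 2*9.81*1.1060) = 5.41302 m/s
F = 493.1420 * 5.41302 / 1000
F = 2.669 kN


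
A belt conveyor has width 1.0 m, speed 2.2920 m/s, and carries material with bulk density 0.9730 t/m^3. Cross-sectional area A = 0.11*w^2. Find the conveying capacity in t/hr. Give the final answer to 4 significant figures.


A = 0.11 * 1.0^2 = 0.11 m^2
C = 0.11 * 2.2920 * 0.9730 * 3600
C = 883.1 t/hr


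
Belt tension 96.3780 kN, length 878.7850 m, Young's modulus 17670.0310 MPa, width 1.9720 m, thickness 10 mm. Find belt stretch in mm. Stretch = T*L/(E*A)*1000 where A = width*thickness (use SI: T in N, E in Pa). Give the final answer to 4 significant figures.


A = 1.9720 * 0.01 = 0.01972 m^2
Stretch = 96.3780*1000 * 878.7850 / (17670.0310e6 * 0.01972) * 1000
Stretch = 243.1 mm


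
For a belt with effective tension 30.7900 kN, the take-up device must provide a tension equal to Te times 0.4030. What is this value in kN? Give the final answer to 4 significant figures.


T_tu = 30.7900 * 0.4030
T_tu = 12.41 kN


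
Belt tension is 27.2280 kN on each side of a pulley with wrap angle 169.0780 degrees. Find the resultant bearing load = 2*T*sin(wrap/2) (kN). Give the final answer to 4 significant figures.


F = 2 * 27.2280 * sin(169.0780/2 deg)
F = 54.21 kN


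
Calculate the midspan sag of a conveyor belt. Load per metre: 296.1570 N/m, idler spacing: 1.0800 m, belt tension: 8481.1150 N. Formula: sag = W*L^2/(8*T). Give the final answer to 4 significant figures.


sag = 296.1570 * 1.0800^2 / (8 * 8481.1150)
sag = 0.005091 m


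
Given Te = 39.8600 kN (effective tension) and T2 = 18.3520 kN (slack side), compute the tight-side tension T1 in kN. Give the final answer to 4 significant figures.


T1 = Te + T2 = 39.8600 + 18.3520
T1 = 58.21 kN


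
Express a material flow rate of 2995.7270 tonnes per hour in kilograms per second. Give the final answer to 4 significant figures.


m_dot = 2995.7270 * 1000 / 3600
m_dot = 832.1 kg/s


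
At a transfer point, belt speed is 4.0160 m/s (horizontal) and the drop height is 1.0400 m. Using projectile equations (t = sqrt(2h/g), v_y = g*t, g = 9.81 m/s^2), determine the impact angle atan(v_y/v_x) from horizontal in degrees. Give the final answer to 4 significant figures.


t = sqrt(2*1.0400/9.81) = 0.460466 s
v_y = 9.81 * 0.460466 = 4.51717 m/s
angle = atan(4.51717 / 4.0160) = 48.36 deg


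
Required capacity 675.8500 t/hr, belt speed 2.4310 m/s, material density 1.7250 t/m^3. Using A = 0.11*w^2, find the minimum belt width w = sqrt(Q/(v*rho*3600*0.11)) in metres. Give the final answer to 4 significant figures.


A_req = 675.8500 / (2.4310 * 1.7250 * 3600) = 0.0447686 m^2
w = sqrt(0.0447686 / 0.11)
w = 0.6380 m


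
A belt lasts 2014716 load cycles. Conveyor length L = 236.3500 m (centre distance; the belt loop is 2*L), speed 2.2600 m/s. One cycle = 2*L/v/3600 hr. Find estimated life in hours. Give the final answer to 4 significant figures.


cycle_time = 2 * 236.3500 / 2.2600 / 3600 = 0.0580998 hr
life = 2014716 * 0.0580998 = 117100 hours


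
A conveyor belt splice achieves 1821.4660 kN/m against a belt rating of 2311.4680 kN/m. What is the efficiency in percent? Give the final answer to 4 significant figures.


Eff = 1821.4660 / 2311.4680 * 100
Eff = 78.80 %


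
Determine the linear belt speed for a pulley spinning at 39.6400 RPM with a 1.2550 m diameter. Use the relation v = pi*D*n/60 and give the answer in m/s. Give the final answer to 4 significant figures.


v = pi * 1.2550 * 39.6400 / 60
v = 2.605 m/s


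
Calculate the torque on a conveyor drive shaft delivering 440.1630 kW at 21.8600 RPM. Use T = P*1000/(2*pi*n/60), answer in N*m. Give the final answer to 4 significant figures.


omega = 2*pi*21.8600/60 = 2.28917 rad/s
T = 440.1630*1000 / 2.28917
T = 192300 N*m


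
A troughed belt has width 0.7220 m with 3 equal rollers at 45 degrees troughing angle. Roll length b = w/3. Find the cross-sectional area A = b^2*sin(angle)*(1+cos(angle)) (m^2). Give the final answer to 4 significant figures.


b = 0.7220/3 = 0.240667 m
A = 0.240667^2 * sin(45 deg) * (1 + cos(45 deg))
A = 0.06992 m^2


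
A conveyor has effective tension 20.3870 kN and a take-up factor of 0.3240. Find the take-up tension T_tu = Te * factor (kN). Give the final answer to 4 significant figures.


T_tu = 20.3870 * 0.3240
T_tu = 6.605 kN


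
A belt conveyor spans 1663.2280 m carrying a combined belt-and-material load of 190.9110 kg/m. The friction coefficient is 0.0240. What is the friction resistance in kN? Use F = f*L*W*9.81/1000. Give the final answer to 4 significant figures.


F = 0.0240 * 1663.2280 * 190.9110 * 9.81 / 1000
F = 74.76 kN


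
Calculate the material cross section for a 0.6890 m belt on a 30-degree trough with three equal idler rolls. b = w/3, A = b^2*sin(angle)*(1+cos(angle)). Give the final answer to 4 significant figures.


b = 0.6890/3 = 0.229667 m
A = 0.229667^2 * sin(30 deg) * (1 + cos(30 deg))
A = 0.04921 m^2


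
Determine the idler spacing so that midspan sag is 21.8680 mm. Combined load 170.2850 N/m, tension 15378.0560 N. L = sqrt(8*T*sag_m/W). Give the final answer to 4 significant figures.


sag = 21.8680/1000 = 0.021868 m
L = sqrt(8 * 15378.0560 * 0.021868 / 170.2850)
L = 3.975 m


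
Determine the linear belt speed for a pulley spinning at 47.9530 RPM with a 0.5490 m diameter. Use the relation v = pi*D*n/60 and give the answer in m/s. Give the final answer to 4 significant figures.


v = pi * 0.5490 * 47.9530 / 60
v = 1.378 m/s


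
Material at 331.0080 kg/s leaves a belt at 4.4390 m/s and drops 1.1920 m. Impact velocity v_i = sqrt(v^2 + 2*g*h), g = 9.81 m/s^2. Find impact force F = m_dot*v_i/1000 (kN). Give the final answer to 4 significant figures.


v_i = sqrt(4.4390^2 + 2*9.81*1.1920) = 6.56443 m/s
F = 331.0080 * 6.56443 / 1000
F = 2.173 kN


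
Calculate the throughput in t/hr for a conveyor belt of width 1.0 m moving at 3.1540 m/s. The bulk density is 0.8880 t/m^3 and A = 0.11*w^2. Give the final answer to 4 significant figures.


A = 0.11 * 1.0^2 = 0.11 m^2
C = 0.11 * 3.1540 * 0.8880 * 3600
C = 1109 t/hr


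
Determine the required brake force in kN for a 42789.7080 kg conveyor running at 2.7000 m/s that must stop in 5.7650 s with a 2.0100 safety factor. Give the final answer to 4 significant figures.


F = 42789.7080 * 2.7000 / 5.7650 * 2.0100 / 1000
F = 40.28 kN


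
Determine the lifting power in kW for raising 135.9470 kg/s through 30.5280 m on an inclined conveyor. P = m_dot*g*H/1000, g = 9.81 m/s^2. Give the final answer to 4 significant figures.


P = 135.9470 * 9.81 * 30.5280 / 1000
P = 40.71 kW


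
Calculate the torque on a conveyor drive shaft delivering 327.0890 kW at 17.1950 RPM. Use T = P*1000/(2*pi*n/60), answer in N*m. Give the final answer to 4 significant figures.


omega = 2*pi*17.1950/60 = 1.80066 rad/s
T = 327.0890*1000 / 1.80066
T = 181600 N*m


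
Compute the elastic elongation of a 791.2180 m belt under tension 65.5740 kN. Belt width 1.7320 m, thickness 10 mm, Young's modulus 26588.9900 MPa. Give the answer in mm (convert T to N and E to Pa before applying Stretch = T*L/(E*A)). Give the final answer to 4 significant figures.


A = 1.7320 * 0.01 = 0.01732 m^2
Stretch = 65.5740*1000 * 791.2180 / (26588.9900e6 * 0.01732) * 1000
Stretch = 112.7 mm


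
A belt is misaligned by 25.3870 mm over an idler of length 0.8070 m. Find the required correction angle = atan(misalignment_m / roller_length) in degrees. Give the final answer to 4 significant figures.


misalign_m = 25.3870 / 1000 = 0.025387 m
angle = atan(0.025387 / 0.8070)
angle = 1.802 deg


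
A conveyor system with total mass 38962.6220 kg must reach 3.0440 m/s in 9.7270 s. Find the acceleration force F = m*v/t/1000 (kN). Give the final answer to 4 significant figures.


F = 38962.6220 * 3.0440 / 9.7270 / 1000
F = 12.19 kN


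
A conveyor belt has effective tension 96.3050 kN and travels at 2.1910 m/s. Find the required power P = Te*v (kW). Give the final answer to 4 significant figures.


P = Te * v = 96.3050 * 2.1910
P = 211.0 kW


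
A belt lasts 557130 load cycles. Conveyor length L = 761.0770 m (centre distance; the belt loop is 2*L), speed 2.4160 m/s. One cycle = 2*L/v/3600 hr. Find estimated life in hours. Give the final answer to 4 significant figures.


cycle_time = 2 * 761.0770 / 2.4160 / 3600 = 0.175009 hr
life = 557130 * 0.175009 = 97500 hours


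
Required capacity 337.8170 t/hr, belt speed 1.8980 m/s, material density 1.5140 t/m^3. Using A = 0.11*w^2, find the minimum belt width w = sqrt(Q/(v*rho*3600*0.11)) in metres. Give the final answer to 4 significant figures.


A_req = 337.8170 / (1.8980 * 1.5140 * 3600) = 0.0326555 m^2
w = sqrt(0.0326555 / 0.11)
w = 0.5449 m


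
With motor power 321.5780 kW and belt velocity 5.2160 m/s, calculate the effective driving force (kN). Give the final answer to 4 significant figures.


Te = P / v = 321.5780 / 5.2160
Te = 61.65 kN


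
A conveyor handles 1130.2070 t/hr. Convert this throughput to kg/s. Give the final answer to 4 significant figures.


m_dot = 1130.2070 * 1000 / 3600
m_dot = 313.9 kg/s


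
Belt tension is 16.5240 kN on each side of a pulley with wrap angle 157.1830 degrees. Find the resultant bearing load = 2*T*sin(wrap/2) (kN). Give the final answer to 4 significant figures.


F = 2 * 16.5240 * sin(157.1830/2 deg)
F = 32.40 kN


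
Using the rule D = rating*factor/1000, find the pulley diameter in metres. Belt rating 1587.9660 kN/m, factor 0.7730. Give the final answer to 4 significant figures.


D = 1587.9660 * 0.7730 / 1000
D = 1.227 m


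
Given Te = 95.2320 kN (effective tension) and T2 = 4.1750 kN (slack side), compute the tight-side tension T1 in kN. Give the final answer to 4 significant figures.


T1 = Te + T2 = 95.2320 + 4.1750
T1 = 99.41 kN


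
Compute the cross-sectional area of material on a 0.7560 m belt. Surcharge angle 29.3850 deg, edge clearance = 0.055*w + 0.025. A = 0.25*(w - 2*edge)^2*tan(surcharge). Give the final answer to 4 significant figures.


edge = 0.055*0.7560 + 0.025 = 0.06658 m
ew = 0.7560 - 2*0.06658 = 0.62284 m
A = 0.25 * 0.62284^2 * tan(29.3850 deg)
A = 0.05461 m^2


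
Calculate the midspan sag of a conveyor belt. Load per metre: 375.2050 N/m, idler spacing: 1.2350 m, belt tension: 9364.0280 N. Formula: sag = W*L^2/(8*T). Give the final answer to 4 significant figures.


sag = 375.2050 * 1.2350^2 / (8 * 9364.0280)
sag = 0.007639 m


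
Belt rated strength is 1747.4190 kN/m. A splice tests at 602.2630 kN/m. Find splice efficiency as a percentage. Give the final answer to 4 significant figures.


Eff = 602.2630 / 1747.4190 * 100
Eff = 34.47 %


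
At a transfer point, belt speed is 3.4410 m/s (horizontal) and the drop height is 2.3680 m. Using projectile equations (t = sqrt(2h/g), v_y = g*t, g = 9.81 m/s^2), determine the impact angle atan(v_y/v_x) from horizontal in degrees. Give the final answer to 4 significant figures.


t = sqrt(2*2.3680/9.81) = 0.694818 s
v_y = 9.81 * 0.694818 = 6.81616 m/s
angle = atan(6.81616 / 3.4410) = 63.21 deg


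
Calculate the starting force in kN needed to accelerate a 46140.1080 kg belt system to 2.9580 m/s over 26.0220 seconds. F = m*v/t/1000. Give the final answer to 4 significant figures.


F = 46140.1080 * 2.9580 / 26.0220 / 1000
F = 5.245 kN


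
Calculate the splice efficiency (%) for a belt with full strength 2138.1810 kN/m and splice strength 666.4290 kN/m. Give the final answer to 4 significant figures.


Eff = 666.4290 / 2138.1810 * 100
Eff = 31.17 %


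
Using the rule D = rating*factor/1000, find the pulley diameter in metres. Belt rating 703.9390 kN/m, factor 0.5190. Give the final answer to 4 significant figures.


D = 703.9390 * 0.5190 / 1000
D = 0.3653 m


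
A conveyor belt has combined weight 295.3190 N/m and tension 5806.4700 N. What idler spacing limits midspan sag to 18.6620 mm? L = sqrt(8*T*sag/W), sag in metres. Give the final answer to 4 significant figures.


sag = 18.6620/1000 = 0.018662 m
L = sqrt(8 * 5806.4700 * 0.018662 / 295.3190)
L = 1.713 m


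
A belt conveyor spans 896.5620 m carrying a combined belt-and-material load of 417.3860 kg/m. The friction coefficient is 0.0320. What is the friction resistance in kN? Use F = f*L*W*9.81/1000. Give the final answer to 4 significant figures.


F = 0.0320 * 896.5620 * 417.3860 * 9.81 / 1000
F = 117.5 kN


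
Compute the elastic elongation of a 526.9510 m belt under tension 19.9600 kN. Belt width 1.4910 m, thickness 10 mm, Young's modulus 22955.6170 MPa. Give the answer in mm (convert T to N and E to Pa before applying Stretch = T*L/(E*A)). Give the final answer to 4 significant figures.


A = 1.4910 * 0.01 = 0.01491 m^2
Stretch = 19.9600*1000 * 526.9510 / (22955.6170e6 * 0.01491) * 1000
Stretch = 30.73 mm


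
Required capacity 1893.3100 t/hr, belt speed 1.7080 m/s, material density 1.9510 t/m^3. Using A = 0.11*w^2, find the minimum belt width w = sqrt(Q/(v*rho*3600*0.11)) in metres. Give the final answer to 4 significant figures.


A_req = 1893.3100 / (1.7080 * 1.9510 * 3600) = 0.157824 m^2
w = sqrt(0.157824 / 0.11)
w = 1.198 m


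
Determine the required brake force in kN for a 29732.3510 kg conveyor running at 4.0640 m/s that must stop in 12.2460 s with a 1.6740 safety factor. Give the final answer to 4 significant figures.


F = 29732.3510 * 4.0640 / 12.2460 * 1.6740 / 1000
F = 16.52 kN


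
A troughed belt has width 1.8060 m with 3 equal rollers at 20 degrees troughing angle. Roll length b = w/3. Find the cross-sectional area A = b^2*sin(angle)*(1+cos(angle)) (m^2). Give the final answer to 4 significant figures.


b = 1.8060/3 = 0.602 m
A = 0.602^2 * sin(20 deg) * (1 + cos(20 deg))
A = 0.2404 m^2


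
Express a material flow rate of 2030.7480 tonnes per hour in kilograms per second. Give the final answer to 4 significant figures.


m_dot = 2030.7480 * 1000 / 3600
m_dot = 564.1 kg/s


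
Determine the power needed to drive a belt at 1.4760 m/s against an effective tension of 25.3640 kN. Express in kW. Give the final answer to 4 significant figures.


P = Te * v = 25.3640 * 1.4760
P = 37.44 kW


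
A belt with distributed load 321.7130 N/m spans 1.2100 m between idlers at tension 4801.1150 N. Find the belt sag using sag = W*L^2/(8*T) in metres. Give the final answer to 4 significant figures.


sag = 321.7130 * 1.2100^2 / (8 * 4801.1150)
sag = 0.01226 m


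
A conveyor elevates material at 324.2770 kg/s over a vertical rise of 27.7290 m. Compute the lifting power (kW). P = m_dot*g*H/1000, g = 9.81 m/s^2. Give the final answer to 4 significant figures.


P = 324.2770 * 9.81 * 27.7290 / 1000
P = 88.21 kW


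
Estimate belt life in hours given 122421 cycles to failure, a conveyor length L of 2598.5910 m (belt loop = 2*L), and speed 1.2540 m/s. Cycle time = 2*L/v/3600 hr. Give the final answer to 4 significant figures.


cycle_time = 2 * 2598.5910 / 1.2540 / 3600 = 1.15125 hr
life = 122421 * 1.15125 = 140900 hours


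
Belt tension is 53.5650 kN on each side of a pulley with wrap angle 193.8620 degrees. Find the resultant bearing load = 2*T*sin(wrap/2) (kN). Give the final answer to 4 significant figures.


F = 2 * 53.5650 * sin(193.8620/2 deg)
F = 106.3 kN


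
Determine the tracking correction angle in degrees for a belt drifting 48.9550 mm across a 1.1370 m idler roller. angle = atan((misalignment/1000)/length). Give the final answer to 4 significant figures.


misalign_m = 48.9550 / 1000 = 0.048955 m
angle = atan(0.048955 / 1.1370)
angle = 2.465 deg


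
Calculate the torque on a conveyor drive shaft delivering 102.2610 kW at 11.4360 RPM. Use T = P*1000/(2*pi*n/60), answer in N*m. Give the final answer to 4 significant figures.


omega = 2*pi*11.4360/60 = 1.19758 rad/s
T = 102.2610*1000 / 1.19758
T = 85390 N*m


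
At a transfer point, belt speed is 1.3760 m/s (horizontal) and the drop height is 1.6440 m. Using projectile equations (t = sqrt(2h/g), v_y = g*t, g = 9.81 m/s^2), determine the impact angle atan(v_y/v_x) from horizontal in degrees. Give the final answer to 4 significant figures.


t = sqrt(2*1.6440/9.81) = 0.578937 s
v_y = 9.81 * 0.578937 = 5.67937 m/s
angle = atan(5.67937 / 1.3760) = 76.38 deg


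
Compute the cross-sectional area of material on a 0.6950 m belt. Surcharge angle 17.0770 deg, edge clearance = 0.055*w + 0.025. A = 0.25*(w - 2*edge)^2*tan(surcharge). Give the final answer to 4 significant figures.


edge = 0.055*0.6950 + 0.025 = 0.063225 m
ew = 0.6950 - 2*0.063225 = 0.56855 m
A = 0.25 * 0.56855^2 * tan(17.0770 deg)
A = 0.02483 m^2


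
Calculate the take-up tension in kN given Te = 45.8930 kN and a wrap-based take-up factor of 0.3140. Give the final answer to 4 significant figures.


T_tu = 45.8930 * 0.3140
T_tu = 14.41 kN


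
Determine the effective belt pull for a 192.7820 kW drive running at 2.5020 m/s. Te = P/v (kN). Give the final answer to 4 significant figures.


Te = P / v = 192.7820 / 2.5020
Te = 77.05 kN


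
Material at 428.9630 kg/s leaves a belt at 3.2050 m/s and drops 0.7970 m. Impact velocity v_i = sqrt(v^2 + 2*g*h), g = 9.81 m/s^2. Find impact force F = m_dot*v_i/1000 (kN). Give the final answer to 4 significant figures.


v_i = sqrt(3.2050^2 + 2*9.81*0.7970) = 5.0901 m/s
F = 428.9630 * 5.0901 / 1000
F = 2.183 kN


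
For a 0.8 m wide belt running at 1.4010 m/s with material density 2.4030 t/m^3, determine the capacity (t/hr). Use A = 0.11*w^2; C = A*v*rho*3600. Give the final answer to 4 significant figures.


A = 0.11 * 0.8^2 = 0.0704 m^2
C = 0.0704 * 1.4010 * 2.4030 * 3600
C = 853.2 t/hr


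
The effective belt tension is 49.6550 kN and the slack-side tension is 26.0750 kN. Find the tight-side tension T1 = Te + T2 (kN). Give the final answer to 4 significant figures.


T1 = Te + T2 = 49.6550 + 26.0750
T1 = 75.73 kN


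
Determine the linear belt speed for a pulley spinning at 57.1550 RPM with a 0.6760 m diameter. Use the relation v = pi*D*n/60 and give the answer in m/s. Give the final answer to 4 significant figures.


v = pi * 0.6760 * 57.1550 / 60
v = 2.023 m/s


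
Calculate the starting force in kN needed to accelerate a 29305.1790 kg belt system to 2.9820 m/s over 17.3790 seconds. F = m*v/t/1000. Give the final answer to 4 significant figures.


F = 29305.1790 * 2.9820 / 17.3790 / 1000
F = 5.028 kN


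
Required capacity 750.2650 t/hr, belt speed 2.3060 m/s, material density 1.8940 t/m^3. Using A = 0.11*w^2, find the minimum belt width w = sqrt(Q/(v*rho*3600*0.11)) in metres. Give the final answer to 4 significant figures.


A_req = 750.2650 / (2.3060 * 1.8940 * 3600) = 0.047717 m^2
w = sqrt(0.047717 / 0.11)
w = 0.6586 m


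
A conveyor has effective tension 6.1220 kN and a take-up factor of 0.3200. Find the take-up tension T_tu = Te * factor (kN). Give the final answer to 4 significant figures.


T_tu = 6.1220 * 0.3200
T_tu = 1.959 kN


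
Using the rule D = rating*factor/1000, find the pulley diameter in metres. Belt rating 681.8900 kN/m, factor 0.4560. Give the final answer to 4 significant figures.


D = 681.8900 * 0.4560 / 1000
D = 0.3109 m


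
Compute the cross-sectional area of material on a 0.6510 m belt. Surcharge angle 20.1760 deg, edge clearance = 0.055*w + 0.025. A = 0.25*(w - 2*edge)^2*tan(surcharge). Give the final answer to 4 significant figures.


edge = 0.055*0.6510 + 0.025 = 0.060805 m
ew = 0.6510 - 2*0.060805 = 0.52939 m
A = 0.25 * 0.52939^2 * tan(20.1760 deg)
A = 0.02575 m^2


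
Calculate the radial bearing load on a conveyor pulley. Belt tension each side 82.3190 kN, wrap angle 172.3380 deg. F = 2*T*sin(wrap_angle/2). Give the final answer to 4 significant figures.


F = 2 * 82.3190 * sin(172.3380/2 deg)
F = 164.3 kN


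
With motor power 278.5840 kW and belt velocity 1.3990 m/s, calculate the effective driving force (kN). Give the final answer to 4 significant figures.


Te = P / v = 278.5840 / 1.3990
Te = 199.1 kN


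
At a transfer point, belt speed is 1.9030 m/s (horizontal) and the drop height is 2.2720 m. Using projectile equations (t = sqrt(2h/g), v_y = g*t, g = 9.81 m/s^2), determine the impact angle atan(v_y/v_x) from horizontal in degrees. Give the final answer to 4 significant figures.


t = sqrt(2*2.2720/9.81) = 0.680589 s
v_y = 9.81 * 0.680589 = 6.67658 m/s
angle = atan(6.67658 / 1.9030) = 74.09 deg


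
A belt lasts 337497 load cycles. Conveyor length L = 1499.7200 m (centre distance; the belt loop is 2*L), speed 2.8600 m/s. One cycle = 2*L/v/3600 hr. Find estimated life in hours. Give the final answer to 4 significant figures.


cycle_time = 2 * 1499.7200 / 2.8600 / 3600 = 0.291321 hr
life = 337497 * 0.291321 = 98320 hours


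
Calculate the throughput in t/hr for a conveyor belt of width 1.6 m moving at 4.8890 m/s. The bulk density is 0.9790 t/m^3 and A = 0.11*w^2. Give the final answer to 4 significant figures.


A = 0.11 * 1.6^2 = 0.2816 m^2
C = 0.2816 * 4.8890 * 0.9790 * 3600
C = 4852 t/hr


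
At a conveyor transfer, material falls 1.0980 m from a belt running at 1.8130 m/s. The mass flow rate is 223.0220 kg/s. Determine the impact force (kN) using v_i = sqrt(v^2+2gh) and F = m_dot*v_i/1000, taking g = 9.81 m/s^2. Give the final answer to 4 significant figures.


v_i = sqrt(1.8130^2 + 2*9.81*1.0980) = 4.98294 m/s
F = 223.0220 * 4.98294 / 1000
F = 1.111 kN


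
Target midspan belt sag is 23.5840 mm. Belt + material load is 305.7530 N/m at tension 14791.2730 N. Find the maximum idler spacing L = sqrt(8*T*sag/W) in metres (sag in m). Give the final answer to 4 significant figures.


sag = 23.5840/1000 = 0.023584 m
L = sqrt(8 * 14791.2730 * 0.023584 / 305.7530)
L = 3.021 m


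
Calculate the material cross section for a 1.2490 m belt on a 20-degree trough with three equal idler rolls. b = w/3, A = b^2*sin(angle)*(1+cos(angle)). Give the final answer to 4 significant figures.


b = 1.2490/3 = 0.416333 m
A = 0.416333^2 * sin(20 deg) * (1 + cos(20 deg))
A = 0.1150 m^2


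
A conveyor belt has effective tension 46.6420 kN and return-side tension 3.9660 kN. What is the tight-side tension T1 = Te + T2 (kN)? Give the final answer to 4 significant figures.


T1 = Te + T2 = 46.6420 + 3.9660
T1 = 50.61 kN


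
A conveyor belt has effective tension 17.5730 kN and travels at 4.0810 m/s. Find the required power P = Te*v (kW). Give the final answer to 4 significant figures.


P = Te * v = 17.5730 * 4.0810
P = 71.72 kW


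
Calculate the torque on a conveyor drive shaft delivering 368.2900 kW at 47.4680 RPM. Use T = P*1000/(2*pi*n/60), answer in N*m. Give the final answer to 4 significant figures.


omega = 2*pi*47.4680/60 = 4.97084 rad/s
T = 368.2900*1000 / 4.97084
T = 74090 N*m


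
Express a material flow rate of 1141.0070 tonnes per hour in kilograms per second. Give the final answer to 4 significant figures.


m_dot = 1141.0070 * 1000 / 3600
m_dot = 316.9 kg/s


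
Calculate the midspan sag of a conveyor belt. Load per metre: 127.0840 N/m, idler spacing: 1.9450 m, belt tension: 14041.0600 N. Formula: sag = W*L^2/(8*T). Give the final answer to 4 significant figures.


sag = 127.0840 * 1.9450^2 / (8 * 14041.0600)
sag = 0.004280 m


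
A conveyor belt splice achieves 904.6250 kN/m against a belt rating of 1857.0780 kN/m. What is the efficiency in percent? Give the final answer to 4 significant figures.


Eff = 904.6250 / 1857.0780 * 100
Eff = 48.71 %


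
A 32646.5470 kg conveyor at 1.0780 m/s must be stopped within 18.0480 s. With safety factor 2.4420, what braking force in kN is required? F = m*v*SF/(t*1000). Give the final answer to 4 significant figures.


F = 32646.5470 * 1.0780 / 18.0480 * 2.4420 / 1000
F = 4.762 kN


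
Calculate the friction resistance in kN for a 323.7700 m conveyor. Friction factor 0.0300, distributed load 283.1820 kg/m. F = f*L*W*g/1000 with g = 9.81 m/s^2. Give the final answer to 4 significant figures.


F = 0.0300 * 323.7700 * 283.1820 * 9.81 / 1000
F = 26.98 kN


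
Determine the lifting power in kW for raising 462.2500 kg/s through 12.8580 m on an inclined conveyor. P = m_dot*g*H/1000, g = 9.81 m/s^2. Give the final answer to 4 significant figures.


P = 462.2500 * 9.81 * 12.8580 / 1000
P = 58.31 kW


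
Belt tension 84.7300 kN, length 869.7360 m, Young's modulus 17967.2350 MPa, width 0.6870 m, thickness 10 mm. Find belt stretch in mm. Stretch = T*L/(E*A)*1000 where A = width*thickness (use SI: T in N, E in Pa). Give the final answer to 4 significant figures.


A = 0.6870 * 0.01 = 0.00687 m^2
Stretch = 84.7300*1000 * 869.7360 / (17967.2350e6 * 0.00687) * 1000
Stretch = 597.0 mm


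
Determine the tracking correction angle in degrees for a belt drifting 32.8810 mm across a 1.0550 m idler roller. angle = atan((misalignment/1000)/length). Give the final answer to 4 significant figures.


misalign_m = 32.8810 / 1000 = 0.032881 m
angle = atan(0.032881 / 1.0550)
angle = 1.785 deg


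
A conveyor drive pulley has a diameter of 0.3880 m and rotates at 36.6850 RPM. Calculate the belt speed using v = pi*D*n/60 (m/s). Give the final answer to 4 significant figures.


v = pi * 0.3880 * 36.6850 / 60
v = 0.7453 m/s


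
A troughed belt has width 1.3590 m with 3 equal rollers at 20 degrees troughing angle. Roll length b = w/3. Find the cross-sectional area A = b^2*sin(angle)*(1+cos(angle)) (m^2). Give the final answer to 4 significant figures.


b = 1.3590/3 = 0.453 m
A = 0.453^2 * sin(20 deg) * (1 + cos(20 deg))
A = 0.1361 m^2


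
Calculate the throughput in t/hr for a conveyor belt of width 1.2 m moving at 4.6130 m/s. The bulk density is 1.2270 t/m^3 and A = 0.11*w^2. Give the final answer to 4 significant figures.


A = 0.11 * 1.2^2 = 0.1584 m^2
C = 0.1584 * 4.6130 * 1.2270 * 3600
C = 3228 t/hr


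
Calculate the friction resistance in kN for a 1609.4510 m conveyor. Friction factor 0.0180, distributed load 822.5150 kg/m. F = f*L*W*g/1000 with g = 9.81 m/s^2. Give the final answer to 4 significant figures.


F = 0.0180 * 1609.4510 * 822.5150 * 9.81 / 1000
F = 233.8 kN


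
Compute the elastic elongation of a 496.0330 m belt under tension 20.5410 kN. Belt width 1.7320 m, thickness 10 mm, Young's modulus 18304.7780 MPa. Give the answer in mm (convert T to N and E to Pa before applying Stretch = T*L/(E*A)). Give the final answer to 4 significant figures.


A = 1.7320 * 0.01 = 0.01732 m^2
Stretch = 20.5410*1000 * 496.0330 / (18304.7780e6 * 0.01732) * 1000
Stretch = 32.14 mm


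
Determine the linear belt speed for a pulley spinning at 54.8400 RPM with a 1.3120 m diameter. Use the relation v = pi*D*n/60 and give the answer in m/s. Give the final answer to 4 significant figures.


v = pi * 1.3120 * 54.8400 / 60
v = 3.767 m/s


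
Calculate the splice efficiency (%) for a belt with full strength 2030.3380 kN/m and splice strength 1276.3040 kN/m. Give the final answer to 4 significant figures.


Eff = 1276.3040 / 2030.3380 * 100
Eff = 62.86 %


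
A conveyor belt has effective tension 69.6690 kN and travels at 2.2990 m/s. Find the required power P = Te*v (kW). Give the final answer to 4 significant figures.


P = Te * v = 69.6690 * 2.2990
P = 160.2 kW


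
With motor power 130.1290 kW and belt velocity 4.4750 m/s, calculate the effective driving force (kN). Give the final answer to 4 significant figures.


Te = P / v = 130.1290 / 4.4750
Te = 29.08 kN


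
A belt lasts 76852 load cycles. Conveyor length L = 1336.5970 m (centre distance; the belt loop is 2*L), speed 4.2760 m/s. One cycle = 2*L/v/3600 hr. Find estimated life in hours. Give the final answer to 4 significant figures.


cycle_time = 2 * 1336.5970 / 4.2760 / 3600 = 0.173656 hr
life = 76852 * 0.173656 = 13350 hours


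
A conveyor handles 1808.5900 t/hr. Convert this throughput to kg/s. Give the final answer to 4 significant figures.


m_dot = 1808.5900 * 1000 / 3600
m_dot = 502.4 kg/s


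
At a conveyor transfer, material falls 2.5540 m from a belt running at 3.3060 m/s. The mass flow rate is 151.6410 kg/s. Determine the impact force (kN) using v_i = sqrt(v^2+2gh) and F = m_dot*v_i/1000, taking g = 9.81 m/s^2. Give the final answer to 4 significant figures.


v_i = sqrt(3.3060^2 + 2*9.81*2.5540) = 7.81275 m/s
F = 151.6410 * 7.81275 / 1000
F = 1.185 kN


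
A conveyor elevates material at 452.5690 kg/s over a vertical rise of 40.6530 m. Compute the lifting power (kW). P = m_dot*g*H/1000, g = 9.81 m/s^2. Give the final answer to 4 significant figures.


P = 452.5690 * 9.81 * 40.6530 / 1000
P = 180.5 kW


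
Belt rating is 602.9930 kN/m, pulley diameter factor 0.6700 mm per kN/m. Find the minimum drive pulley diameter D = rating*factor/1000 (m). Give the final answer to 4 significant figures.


D = 602.9930 * 0.6700 / 1000
D = 0.4040 m


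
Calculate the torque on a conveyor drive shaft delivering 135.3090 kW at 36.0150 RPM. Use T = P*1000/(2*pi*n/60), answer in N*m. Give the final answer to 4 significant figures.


omega = 2*pi*36.0150/60 = 3.77148 rad/s
T = 135.3090*1000 / 3.77148
T = 35880 N*m


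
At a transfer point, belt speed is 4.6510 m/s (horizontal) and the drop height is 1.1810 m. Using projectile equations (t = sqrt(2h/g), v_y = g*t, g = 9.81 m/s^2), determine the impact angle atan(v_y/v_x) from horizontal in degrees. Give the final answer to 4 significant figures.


t = sqrt(2*1.1810/9.81) = 0.490688 s
v_y = 9.81 * 0.490688 = 4.81365 m/s
angle = atan(4.81365 / 4.6510) = 45.98 deg


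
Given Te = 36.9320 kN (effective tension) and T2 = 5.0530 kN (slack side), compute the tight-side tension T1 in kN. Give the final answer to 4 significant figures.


T1 = Te + T2 = 36.9320 + 5.0530
T1 = 41.98 kN


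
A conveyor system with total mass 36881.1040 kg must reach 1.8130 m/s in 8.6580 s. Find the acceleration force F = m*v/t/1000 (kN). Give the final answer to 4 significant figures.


F = 36881.1040 * 1.8130 / 8.6580 / 1000
F = 7.723 kN


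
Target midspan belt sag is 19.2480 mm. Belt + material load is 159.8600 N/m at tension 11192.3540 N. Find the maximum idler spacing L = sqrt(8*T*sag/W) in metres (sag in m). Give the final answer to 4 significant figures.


sag = 19.2480/1000 = 0.019248 m
L = sqrt(8 * 11192.3540 * 0.019248 / 159.8600)
L = 3.283 m


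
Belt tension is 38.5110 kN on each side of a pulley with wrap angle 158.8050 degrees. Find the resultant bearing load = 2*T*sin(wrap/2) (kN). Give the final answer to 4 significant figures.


F = 2 * 38.5110 * sin(158.8050/2 deg)
F = 75.71 kN


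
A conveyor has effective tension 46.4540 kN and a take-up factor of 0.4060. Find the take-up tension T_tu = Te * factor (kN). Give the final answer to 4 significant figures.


T_tu = 46.4540 * 0.4060
T_tu = 18.86 kN


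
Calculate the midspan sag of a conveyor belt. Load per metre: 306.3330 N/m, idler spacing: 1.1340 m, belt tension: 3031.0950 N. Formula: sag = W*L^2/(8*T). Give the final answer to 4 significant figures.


sag = 306.3330 * 1.1340^2 / (8 * 3031.0950)
sag = 0.01625 m


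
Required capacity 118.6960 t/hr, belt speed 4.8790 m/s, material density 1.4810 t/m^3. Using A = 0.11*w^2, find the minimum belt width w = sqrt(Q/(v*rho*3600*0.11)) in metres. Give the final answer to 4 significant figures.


A_req = 118.6960 / (4.8790 * 1.4810 * 3600) = 0.00456297 m^2
w = sqrt(0.00456297 / 0.11)
w = 0.2037 m


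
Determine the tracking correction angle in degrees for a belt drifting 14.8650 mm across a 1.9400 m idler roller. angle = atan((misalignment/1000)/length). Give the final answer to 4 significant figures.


misalign_m = 14.8650 / 1000 = 0.014865 m
angle = atan(0.014865 / 1.9400)
angle = 0.4390 deg


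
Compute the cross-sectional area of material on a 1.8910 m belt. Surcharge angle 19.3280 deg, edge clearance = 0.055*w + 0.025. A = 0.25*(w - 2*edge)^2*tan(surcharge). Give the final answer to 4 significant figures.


edge = 0.055*1.8910 + 0.025 = 0.129005 m
ew = 1.8910 - 2*0.129005 = 1.63299 m
A = 0.25 * 1.63299^2 * tan(19.3280 deg)
A = 0.2338 m^2


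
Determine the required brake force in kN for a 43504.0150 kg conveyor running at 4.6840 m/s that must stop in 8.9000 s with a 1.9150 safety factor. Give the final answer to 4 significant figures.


F = 43504.0150 * 4.6840 / 8.9000 * 1.9150 / 1000
F = 43.85 kN


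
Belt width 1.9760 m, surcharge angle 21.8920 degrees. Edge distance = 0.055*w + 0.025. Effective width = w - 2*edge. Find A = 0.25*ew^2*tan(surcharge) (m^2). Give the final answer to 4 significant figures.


edge = 0.055*1.9760 + 0.025 = 0.13368 m
ew = 1.9760 - 2*0.13368 = 1.70864 m
A = 0.25 * 1.70864^2 * tan(21.8920 deg)
A = 0.2933 m^2


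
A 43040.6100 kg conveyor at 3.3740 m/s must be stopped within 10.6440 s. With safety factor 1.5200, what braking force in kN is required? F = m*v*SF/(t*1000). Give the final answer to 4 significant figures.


F = 43040.6100 * 3.3740 / 10.6440 * 1.5200 / 1000
F = 20.74 kN


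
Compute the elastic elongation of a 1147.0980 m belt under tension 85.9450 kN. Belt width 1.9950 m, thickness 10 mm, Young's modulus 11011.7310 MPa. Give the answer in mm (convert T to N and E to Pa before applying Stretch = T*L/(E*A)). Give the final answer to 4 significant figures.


A = 1.9950 * 0.01 = 0.01995 m^2
Stretch = 85.9450*1000 * 1147.0980 / (11011.7310e6 * 0.01995) * 1000
Stretch = 448.8 mm


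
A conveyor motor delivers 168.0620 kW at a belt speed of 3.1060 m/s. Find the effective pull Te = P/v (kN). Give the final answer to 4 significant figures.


Te = P / v = 168.0620 / 3.1060
Te = 54.11 kN


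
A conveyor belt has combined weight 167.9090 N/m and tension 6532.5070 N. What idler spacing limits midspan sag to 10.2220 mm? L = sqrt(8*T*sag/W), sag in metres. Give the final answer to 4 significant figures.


sag = 10.2220/1000 = 0.010222 m
L = sqrt(8 * 6532.5070 * 0.010222 / 167.9090)
L = 1.784 m


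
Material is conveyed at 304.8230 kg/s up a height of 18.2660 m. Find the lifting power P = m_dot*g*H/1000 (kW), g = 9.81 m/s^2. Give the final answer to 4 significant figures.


P = 304.8230 * 9.81 * 18.2660 / 1000
P = 54.62 kW


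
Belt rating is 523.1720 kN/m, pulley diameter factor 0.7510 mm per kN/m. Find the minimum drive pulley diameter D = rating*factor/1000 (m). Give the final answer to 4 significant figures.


D = 523.1720 * 0.7510 / 1000
D = 0.3929 m


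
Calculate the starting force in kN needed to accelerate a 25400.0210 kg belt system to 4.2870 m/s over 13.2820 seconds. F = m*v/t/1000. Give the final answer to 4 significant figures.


F = 25400.0210 * 4.2870 / 13.2820 / 1000
F = 8.198 kN


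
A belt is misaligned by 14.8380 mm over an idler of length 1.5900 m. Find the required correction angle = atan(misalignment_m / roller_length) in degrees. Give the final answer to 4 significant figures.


misalign_m = 14.8380 / 1000 = 0.014838 m
angle = atan(0.014838 / 1.5900)
angle = 0.5347 deg


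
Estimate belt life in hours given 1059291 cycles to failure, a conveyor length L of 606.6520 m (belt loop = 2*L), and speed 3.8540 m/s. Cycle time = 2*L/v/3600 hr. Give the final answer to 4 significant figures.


cycle_time = 2 * 606.6520 / 3.8540 / 3600 = 0.0874491 hr
life = 1059291 * 0.0874491 = 92630 hours
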